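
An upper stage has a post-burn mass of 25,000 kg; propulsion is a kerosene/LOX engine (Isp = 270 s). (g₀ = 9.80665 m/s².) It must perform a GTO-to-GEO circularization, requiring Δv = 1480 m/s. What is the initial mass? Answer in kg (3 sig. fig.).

v_e = Isp · g₀ = 270 × 9.80665 = 2647.8 m/s.
m₀/m_f = exp(Δv / v_e) = exp(1480 / 2647.8) = exp(0.5590) = 1.7488.
m₀ = m_f × 1.7488 = 25,000 × 1.7488 = 43,720 kg.

initial mass ≈ 43700 kg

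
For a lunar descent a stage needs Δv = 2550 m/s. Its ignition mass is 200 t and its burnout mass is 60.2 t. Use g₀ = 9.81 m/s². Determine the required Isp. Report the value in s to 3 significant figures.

Isp ≈ 216 s

ln(m₀/m_f) = ln(200000/60200) = ln(3.322) = 1.2006.
Using Δv = v_e ln(m₀/m_f): v_e = Δv / ln(m₀/m_f) = 2550 / 1.2006 = 2123.9 m/s.
Isp = v_e / g₀ = 2123.9 / 9.81 = 216.5 s.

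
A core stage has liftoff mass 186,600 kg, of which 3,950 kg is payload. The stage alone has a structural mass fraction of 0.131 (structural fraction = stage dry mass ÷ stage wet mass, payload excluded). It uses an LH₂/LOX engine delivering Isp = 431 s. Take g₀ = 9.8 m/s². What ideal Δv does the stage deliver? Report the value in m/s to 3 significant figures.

Δv ≈ 8030 m/s

Stage wet mass = m₀ − payload = 186,600 − 3,950 = 182,650 kg.
Stage dry mass = ε × stage wet mass = 0.131 × 182,650 = 23,927.2 kg.
Burnout mass m_f = stage dry + payload = 23,927.2 + 3,950 = 27,877.2 kg.
v_e = Isp · g₀ = 431 × 9.8 = 4223.8 m/s.
From the ideal rocket equation, Δv = v_e · ln(186,600/27,877.2) = 4223.8 × ln(6.694) = 4223.8 × 1.9012 ≈ 8030 m/s.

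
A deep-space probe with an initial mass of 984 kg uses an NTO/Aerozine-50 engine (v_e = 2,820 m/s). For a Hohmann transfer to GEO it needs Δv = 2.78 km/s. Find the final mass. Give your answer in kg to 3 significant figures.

final mass ≈ 367 kg

Rocket equation: m₀/m_f = exp(Δv / v_e) = exp(2780 / 2820.0) = exp(0.9858) = 2.6800.
m_f = m₀ / 2.6800 = 984 / 2.6800 = 367.164 kg.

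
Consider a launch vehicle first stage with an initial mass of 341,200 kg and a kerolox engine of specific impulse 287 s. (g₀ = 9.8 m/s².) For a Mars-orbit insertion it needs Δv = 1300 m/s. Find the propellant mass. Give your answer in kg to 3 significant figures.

v_e = Isp · g₀ = 287 × 9.8 = 2812.6 m/s.
m₀/m_f = exp(Δv / v_e) = exp(1300 / 2812.6) = exp(0.4622) = 1.5876.
m_f = 341,200 / 1.5876 = 214,916 kg, so propellant = m₀ − m_f = 341,200 − 214,916 = 126,284 kg.

propellant mass ≈ 126000 kg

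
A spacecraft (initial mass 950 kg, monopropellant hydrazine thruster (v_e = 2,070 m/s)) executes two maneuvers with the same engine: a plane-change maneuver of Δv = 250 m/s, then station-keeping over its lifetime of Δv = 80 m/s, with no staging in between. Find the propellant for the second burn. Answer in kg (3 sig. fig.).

After the first burn: m = 950 × exp(−250/2070.0) = 950 × 0.88624 = 841.928 kg.
After the second burn: m = 841.928 × exp(−80/2070.0) = 841.928 × 0.96209 = 810.011 kg.
Second-burn propellant = 841.928 − 810.011 = 31.917 kg.

propellant for the second burn ≈ 31.9 kg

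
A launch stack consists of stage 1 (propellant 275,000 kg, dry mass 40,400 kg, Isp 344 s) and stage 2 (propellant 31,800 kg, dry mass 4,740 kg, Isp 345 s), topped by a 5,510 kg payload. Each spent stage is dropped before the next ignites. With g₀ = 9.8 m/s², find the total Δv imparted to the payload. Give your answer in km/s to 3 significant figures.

Ignition mass of stage 1 = 275,000+40,400 + 31,800+4,740 + 5,510 = 357,450 kg.
Stage 1: m₀ = 357,450 kg, m_f = 357,450 − 275,000 = 82,450 kg; Δv = 344×9.8×ln(4.335) = 3371.2×1.4668 ≈ 4945 m/s.
Stage 2: m₀ = 42,050 kg, m_f = 42,050 − 31,800 = 10,250 kg; Δv = 345×9.8×ln(4.102) = 3381.0×1.4116 ≈ 4773 m/s.
Total Δv = 4945 + 4773 = 9718 m/s.

Δv ≈ 9.72 km/s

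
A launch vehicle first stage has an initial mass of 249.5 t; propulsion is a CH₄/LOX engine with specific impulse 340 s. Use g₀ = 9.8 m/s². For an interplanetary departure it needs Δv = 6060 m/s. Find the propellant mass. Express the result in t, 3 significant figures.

propellant mass ≈ 209 t

v_e = Isp · g₀ = 340 × 9.8 = 3332.0 m/s.
From the ideal rocket equation, m₀/m_f = exp(Δv / v_e) = exp(6060 / 3332.0) = exp(1.8187) = 6.1640.
m_f = 249.5 / 6.1640 = 40.477 t, so propellant = m₀ − m_f = 249.5 − 40.477 = 209.023 t.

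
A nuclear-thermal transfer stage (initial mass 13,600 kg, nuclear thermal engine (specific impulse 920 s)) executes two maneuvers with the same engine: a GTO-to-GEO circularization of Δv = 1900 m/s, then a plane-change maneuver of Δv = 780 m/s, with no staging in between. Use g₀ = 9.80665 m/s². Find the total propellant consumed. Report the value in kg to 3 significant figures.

v_e = Isp · g₀ = 920 × 9.80665 = 9022.1 m/s.
After the first burn: m = 13600 × exp(−1900/9022.1) = 13600 × 0.81010 = 11,017.4 kg.
After the second burn: m = 11,017.4 × exp(−780/9022.1) = 11,017.4 × 0.91718 = 10,104.9 kg.
Total propellant = m₀ − m_final = 13600 − 10,104.9 = 3,495.1 kg.

total propellant consumed ≈ 3500 kg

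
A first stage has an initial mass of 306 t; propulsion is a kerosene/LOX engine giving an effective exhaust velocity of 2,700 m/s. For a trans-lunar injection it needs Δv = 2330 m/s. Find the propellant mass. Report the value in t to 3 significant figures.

propellant mass ≈ 177 t

Rocket equation: m₀/m_f = exp(Δv / v_e) = exp(2330 / 2700.0) = exp(0.8630) = 2.3702.
m_f = 306 / 2.3702 = 129.103 t, so propellant = m₀ − m_f = 306 − 129.103 = 176.897 t.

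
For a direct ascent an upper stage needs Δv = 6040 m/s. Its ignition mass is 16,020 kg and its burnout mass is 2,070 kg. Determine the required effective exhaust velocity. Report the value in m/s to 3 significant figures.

ln(m₀/m_f) = ln(16020/2070) = ln(7.739) = 2.0463.
From the ideal rocket equation, v_e = Δv / ln(m₀/m_f) = 6040 / 2.0463 = 2951.7 m/s.

v_e ≈ 2950 m/s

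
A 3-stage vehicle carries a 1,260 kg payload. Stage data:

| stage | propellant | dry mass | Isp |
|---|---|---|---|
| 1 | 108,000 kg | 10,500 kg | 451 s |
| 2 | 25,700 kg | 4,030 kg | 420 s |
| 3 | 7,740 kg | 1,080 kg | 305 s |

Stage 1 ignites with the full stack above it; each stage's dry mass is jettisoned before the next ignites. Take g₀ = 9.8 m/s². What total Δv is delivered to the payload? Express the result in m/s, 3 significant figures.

Δv ≈ 13700 m/s

Ignition mass of stage 1 = 108,000+10,500 + 25,700+4,030 + 7,740+1,080 + 1,260 = 158,310 kg.
Stage 1: m₀ = 158,310 kg, m_f = 158,310 − 108,000 = 50,310 kg; Δv = 451×9.8×ln(3.147) = 4419.8×1.1464 ≈ 5067 m/s.
Stage 2: m₀ = 39,810 kg, m_f = 39,810 − 25,700 = 14,110 kg; Δv = 420×9.8×ln(2.821) = 4116.0×1.0372 ≈ 4269 m/s.
Stage 3: m₀ = 10,080 kg, m_f = 10,080 − 7,740 = 2,340 kg; Δv = 305×9.8×ln(4.308) = 2989.0×1.4604 ≈ 4365 m/s.
Total Δv = 5067 + 4269 + 4365 = 13701 m/s.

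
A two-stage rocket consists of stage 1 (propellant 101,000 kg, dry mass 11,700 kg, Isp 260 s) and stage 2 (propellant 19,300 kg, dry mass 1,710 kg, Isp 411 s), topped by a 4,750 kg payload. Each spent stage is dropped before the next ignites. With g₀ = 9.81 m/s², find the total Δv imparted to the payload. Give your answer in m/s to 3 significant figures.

Δv ≈ 8910 m/s

Ignition mass of stage 1 = 101,000+11,700 + 19,300+1,710 + 4,750 = 138,460 kg.
Stage 1: m₀ = 138,460 kg, m_f = 138,460 − 101,000 = 37,460 kg; Δv = 260×9.81×ln(3.696) = 2550.6×1.3073 ≈ 3334 m/s.
Stage 2: m₀ = 25,760 kg, m_f = 25,760 − 19,300 = 6,460 kg; Δv = 411×9.81×ln(3.988) = 4031.9×1.3832 ≈ 5577 m/s.
Total Δv = 3334 + 5577 = 8911 m/s.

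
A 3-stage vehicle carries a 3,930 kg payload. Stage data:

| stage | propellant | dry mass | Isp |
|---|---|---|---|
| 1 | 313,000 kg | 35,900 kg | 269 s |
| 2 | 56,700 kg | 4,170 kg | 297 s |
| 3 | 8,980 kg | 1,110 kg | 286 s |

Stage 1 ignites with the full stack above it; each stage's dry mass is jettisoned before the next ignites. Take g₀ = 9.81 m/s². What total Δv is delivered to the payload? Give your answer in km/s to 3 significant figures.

Ignition mass of stage 1 = 313,000+35,900 + 56,700+4,170 + 8,980+1,110 + 3,930 = 423,790 kg.
Stage 1: m₀ = 423,790 kg, m_f = 423,790 − 313,000 = 110,790 kg; Δv = 269×9.81×ln(3.825) = 2638.9×1.3416 ≈ 3540 m/s.
Stage 2: m₀ = 74,890 kg, m_f = 74,890 − 56,700 = 18,190 kg; Δv = 297×9.81×ln(4.117) = 2913.6×1.4151 ≈ 4123 m/s.
Stage 3: m₀ = 14,020 kg, m_f = 14,020 − 8,980 = 5,040 kg; Δv = 286×9.81×ln(2.782) = 2805.7×1.0231 ≈ 2870 m/s.
Total Δv = 3540 + 4123 + 2870 = 10533 m/s.

Δv ≈ 10.5 km/s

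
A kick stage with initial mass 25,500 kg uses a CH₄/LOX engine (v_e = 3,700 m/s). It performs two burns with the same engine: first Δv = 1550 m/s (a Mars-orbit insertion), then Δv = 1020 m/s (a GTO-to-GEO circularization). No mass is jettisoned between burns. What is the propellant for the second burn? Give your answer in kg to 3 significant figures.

After the first burn: m = 25500 × exp(−1550/3700.0) = 25500 × 0.65776 = 16,772.9 kg.
After the second burn: m = 16,772.9 × exp(−1020/3700.0) = 16,772.9 × 0.75906 = 12,731.6 kg.
Second-burn propellant = 16,772.9 − 12,731.6 = 4,041.3 kg.

propellant for the second burn ≈ 4040 kg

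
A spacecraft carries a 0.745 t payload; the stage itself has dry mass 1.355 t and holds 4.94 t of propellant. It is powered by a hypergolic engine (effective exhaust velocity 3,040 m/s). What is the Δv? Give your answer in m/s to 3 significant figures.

Δv ≈ 3680 m/s

m₀ = payload + dry + propellant = 0.745 + 1.355 + 4.94 = 7.04 t.
m_f = payload + dry = 0.745 + 1.355 = 2.1 t.
Δv = v_e · ln(m₀/m_f) = 3040.0 × ln(3.352) = 3040.0 × 1.2097 ≈ 3677.4 m/s.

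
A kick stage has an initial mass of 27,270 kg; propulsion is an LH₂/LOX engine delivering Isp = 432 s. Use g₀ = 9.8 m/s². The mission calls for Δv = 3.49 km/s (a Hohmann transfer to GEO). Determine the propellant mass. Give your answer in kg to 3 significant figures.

v_e = Isp · g₀ = 432 × 9.8 = 4233.6 m/s.
m₀/m_f = exp(Δv / v_e) = exp(3490 / 4233.6) = exp(0.8244) = 2.2804.
m_f = 27,270 / 2.2804 = 11,958.4 kg, so propellant = m₀ − m_f = 27,270 − 11,958.4 = 15,311.6 kg.

propellant mass ≈ 15300 kg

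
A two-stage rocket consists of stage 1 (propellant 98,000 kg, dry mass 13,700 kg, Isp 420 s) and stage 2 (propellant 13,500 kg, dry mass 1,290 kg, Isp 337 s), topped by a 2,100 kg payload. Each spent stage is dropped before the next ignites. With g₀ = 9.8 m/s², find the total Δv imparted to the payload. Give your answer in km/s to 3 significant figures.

Ignition mass of stage 1 = 98,000+13,700 + 13,500+1,290 + 2,100 = 128,590 kg.
Stage 1: m₀ = 128,590 kg, m_f = 128,590 − 98,000 = 30,590 kg; Δv = 420×9.8×ln(4.204) = 4116.0×1.4360 ≈ 5910 m/s.
Stage 2: m₀ = 16,890 kg, m_f = 16,890 − 13,500 = 3,390 kg; Δv = 337×9.8×ln(4.982) = 3302.6×1.6059 ≈ 5304 m/s.
Total Δv = 5910 + 5304 = 11214 m/s.

Δv ≈ 11.2 km/s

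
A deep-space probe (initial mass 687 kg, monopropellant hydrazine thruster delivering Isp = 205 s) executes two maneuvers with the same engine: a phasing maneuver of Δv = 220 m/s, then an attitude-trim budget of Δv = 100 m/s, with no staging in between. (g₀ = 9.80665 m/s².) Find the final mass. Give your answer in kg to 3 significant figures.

final mass ≈ 586 kg

v_e = Isp · g₀ = 205 × 9.80665 = 2010.4 m/s.
After the first burn: m = 687 × exp(−220/2010.4) = 687 × 0.89634 = 615.786 kg.
After the second burn: m = 615.786 × exp(−100/2010.4) = 615.786 × 0.95147 = 585.902 kg.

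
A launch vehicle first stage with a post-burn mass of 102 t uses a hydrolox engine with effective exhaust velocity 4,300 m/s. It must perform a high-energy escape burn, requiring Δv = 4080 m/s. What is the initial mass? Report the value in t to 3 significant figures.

initial mass ≈ 263 t

Using Δv = v_e ln(m₀/m_f): m₀/m_f = exp(Δv / v_e) = exp(4080 / 4300.0) = exp(0.9488) = 2.5827.
m₀ = m_f × 2.5827 = 102 × 2.5827 = 263.435 t.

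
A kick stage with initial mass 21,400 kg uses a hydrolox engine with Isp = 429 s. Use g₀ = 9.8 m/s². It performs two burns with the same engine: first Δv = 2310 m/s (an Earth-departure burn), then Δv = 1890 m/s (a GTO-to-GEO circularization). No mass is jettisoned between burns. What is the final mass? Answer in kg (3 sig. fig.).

v_e = Isp · g₀ = 429 × 9.8 = 4204.2 m/s.
After the first burn: m = 21400 × exp(−2310/4204.2) = 21400 × 0.57727 = 12,353.6 kg.
After the second burn: m = 12,353.6 × exp(−1890/4204.2) = 12,353.6 × 0.63791 = 7,880.48 kg.

final mass ≈ 7880 kg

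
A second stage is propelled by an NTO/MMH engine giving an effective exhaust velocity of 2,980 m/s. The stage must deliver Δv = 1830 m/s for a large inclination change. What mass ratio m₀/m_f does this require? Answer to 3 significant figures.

m₀/m_f = exp(Δv / v_e) = exp(1830 / 2980.0) = exp(0.6141) = 1.8480.

mass ratio ≈ 1.85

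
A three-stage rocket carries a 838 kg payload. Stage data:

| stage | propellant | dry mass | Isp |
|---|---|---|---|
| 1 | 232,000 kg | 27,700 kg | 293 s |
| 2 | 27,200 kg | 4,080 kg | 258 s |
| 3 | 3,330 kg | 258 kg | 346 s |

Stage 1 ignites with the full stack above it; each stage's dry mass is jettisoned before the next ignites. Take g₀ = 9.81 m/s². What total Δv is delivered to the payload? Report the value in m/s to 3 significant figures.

Δv ≈ 12800 m/s

Ignition mass of stage 1 = 232,000+27,700 + 27,200+4,080 + 3,330+258 + 838 = 295,406 kg.
Stage 1: m₀ = 295,406 kg, m_f = 295,406 − 232,000 = 63,406 kg; Δv = 293×9.81×ln(4.659) = 2874.3×1.5388 ≈ 4423 m/s.
Stage 2: m₀ = 35,706 kg, m_f = 35,706 − 27,200 = 8,506 kg; Δv = 258×9.81×ln(4.198) = 2531.0×1.4345 ≈ 3631 m/s.
Stage 3: m₀ = 4,426 kg, m_f = 4,426 − 3,330 = 1,096 kg; Δv = 346×9.81×ln(4.038) = 3394.3×1.3958 ≈ 4738 m/s.
Total Δv = 4423 + 3631 + 4738 = 12792 m/s.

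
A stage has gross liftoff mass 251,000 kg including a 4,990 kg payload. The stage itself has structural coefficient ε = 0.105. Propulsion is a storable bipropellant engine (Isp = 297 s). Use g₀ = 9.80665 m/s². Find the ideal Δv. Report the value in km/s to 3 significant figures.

Stage wet mass = m₀ − payload = 251,000 − 4,990 = 246,010 kg.
Stage dry mass = ε × stage wet mass = 0.105 × 246,010 = 25,831.1 kg.
Burnout mass m_f = stage dry + payload = 25,831.1 + 4,990 = 30,821.1 kg.
v_e = Isp · g₀ = 297 × 9.80665 = 2912.6 m/s.
Δv = v_e · ln(251,000/30,821.1) = 2912.6 × ln(8.144) = 2912.6 × 2.0973 ≈ 6108 m/s.

Δv ≈ 6.11 km/s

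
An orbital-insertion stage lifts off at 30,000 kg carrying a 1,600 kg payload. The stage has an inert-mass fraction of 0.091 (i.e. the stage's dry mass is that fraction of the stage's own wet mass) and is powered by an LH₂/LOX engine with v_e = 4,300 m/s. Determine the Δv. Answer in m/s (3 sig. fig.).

Stage wet mass = m₀ − payload = 30,000 − 1,600 = 28,400 kg.
Stage dry mass = ε × stage wet mass = 0.091 × 28,400 = 2,584.4 kg.
Burnout mass m_f = stage dry + payload = 2,584.4 + 1,600 = 4,184.4 kg.
Rocket equation: Δv = v_e · ln(30,000/4,184.4) = 4300.0 × ln(7.169) = 4300.0 × 1.9698 ≈ 8470 m/s.

Δv ≈ 8470 m/s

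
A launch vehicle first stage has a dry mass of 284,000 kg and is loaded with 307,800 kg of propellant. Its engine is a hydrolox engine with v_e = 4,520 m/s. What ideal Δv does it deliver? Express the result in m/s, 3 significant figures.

m₀ = m_dry + m_prop = 284,000 + 307,800 = 591,800 kg.
Using Δv = v_e ln(m₀/m_f): Δv = v_e · ln(m₀/m_f) = 4520.0 × ln(2.084) = 4520.0 × 0.7342 ≈ 3318.6 m/s.

Δv ≈ 3320 m/s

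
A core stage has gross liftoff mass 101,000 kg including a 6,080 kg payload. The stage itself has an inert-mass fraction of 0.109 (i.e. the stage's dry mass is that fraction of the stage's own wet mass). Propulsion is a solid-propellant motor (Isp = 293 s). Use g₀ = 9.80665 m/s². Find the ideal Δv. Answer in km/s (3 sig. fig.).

Stage wet mass = m₀ − payload = 101,000 − 6,080 = 94,920 kg.
Stage dry mass = ε × stage wet mass = 0.109 × 94,920 = 10,346.3 kg.
Burnout mass m_f = stage dry + payload = 10,346.3 + 6,080 = 16,426.3 kg.
v_e = Isp · g₀ = 293 × 9.80665 = 2873.3 m/s.
Δv = v_e · ln(101,000/16,426.3) = 2873.3 × ln(6.149) = 2873.3 × 1.8162 ≈ 5219 m/s.

Δv ≈ 5.22 km/s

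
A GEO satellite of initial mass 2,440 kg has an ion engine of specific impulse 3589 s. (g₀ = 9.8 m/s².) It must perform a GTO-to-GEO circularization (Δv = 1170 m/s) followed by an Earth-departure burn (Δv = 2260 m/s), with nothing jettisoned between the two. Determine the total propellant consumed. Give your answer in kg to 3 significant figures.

total propellant consumed ≈ 227 kg

v_e = Isp · g₀ = 3589 × 9.8 = 35172.2 m/s.
After the first burn: m = 2440 × exp(−1170/35172.2) = 2440 × 0.96728 = 2,360.16 kg.
After the second burn: m = 2,360.16 × exp(−2260/35172.2) = 2,360.16 × 0.93777 = 2,213.29 kg.
Total propellant = m₀ − m_final = 2440 − 2,213.29 = 226.71 kg.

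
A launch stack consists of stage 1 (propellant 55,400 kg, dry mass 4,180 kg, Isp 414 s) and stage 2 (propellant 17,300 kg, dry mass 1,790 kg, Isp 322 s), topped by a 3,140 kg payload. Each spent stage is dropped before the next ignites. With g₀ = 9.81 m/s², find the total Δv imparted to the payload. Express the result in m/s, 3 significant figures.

Ignition mass of stage 1 = 55,400+4,180 + 17,300+1,790 + 3,140 = 81,810 kg.
Stage 1: m₀ = 81,810 kg, m_f = 81,810 − 55,400 = 26,410 kg; Δv = 414×9.81×ln(3.098) = 4061.3×1.1307 ≈ 4592 m/s.
Stage 2: m₀ = 22,230 kg, m_f = 22,230 − 17,300 = 4,930 kg; Δv = 322×9.81×ln(4.509) = 3158.8×1.5061 ≈ 4758 m/s.
Total Δv = 4592 + 4758 = 9350 m/s.

Δv ≈ 9350 m/s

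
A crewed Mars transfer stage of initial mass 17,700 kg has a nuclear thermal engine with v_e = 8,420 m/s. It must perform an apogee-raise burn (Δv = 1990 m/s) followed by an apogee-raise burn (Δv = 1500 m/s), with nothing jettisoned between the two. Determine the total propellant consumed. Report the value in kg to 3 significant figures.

total propellant consumed ≈ 6010 kg

After the first burn: m = 17700 × exp(−1990/8420.0) = 17700 × 0.78951 = 13,974.3 kg.
After the second burn: m = 13,974.3 × exp(−1500/8420.0) = 13,974.3 × 0.83682 = 11,694 kg.
Total propellant = m₀ − m_final = 17700 − 11,694 = 6,006 kg.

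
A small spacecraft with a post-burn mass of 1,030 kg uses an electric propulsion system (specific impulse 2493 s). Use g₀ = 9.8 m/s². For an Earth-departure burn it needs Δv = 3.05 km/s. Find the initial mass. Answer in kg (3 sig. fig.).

v_e = Isp · g₀ = 2493 × 9.8 = 24431.4 m/s.
m₀/m_f = exp(Δv / v_e) = exp(3050 / 24431.4) = exp(0.1248) = 1.1330.
m₀ = m_f × 1.1330 = 1,030 × 1.1330 = 1,166.99 kg.

initial mass ≈ 1170 kg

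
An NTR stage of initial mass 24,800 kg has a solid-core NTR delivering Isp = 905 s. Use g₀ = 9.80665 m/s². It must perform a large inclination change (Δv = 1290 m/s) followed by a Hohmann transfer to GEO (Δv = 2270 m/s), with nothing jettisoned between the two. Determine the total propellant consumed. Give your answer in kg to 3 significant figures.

total propellant consumed ≈ 8190 kg

v_e = Isp · g₀ = 905 × 9.80665 = 8875.0 m/s.
After the first burn: m = 24800 × exp(−1290/8875.0) = 24800 × 0.86472 = 21,445.1 kg.
After the second burn: m = 21,445.1 × exp(−2270/8875.0) = 21,445.1 × 0.77432 = 16,605.4 kg.
Total propellant = m₀ − m_final = 24800 − 16,605.4 = 8,194.6 kg.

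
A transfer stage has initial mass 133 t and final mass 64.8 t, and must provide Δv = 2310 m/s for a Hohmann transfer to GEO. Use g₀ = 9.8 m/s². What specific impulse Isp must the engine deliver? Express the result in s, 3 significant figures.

ln(m₀/m_f) = ln(133000/64800) = ln(2.052) = 0.7190.
By the Tsiolkovsky rocket equation, v_e = Δv / ln(m₀/m_f) = 2310 / 0.7190 = 3212.6 m/s.
Isp = v_e / g₀ = 3212.6 / 9.8 = 327.8 s.

Isp ≈ 328 s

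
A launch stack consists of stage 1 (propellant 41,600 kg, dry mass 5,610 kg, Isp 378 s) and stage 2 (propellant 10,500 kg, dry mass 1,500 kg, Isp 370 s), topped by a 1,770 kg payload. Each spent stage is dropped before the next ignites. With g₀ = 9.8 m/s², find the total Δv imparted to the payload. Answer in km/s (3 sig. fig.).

Ignition mass of stage 1 = 41,600+5,610 + 10,500+1,500 + 1,770 = 60,980 kg.
Stage 1: m₀ = 60,980 kg, m_f = 60,980 − 41,600 = 19,380 kg; Δv = 378×9.8×ln(3.147) = 3704.4×1.1463 ≈ 4246 m/s.
Stage 2: m₀ = 13,770 kg, m_f = 13,770 − 10,500 = 3,270 kg; Δv = 370×9.8×ln(4.211) = 3626.0×1.4377 ≈ 5213 m/s.
Total Δv = 4246 + 5213 = 9459 m/s.

Δv ≈ 9.46 km/s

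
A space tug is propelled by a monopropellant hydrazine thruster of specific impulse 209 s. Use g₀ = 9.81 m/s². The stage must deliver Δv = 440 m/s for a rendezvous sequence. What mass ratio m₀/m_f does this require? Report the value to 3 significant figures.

v_e = Isp · g₀ = 209 × 9.81 = 2050.3 m/s.
m₀/m_f = exp(Δv / v_e) = exp(440 / 2050.3) = exp(0.2146) = 1.2394.

mass ratio ≈ 1.24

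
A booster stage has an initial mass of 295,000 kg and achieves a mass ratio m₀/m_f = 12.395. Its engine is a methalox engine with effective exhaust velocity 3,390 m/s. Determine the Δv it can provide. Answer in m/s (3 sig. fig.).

From the ideal rocket equation, Δv = v_e · ln(12.395) = 3390.0 × 2.5173 ≈ 8533.6 m/s.

Δv ≈ 8530 m/s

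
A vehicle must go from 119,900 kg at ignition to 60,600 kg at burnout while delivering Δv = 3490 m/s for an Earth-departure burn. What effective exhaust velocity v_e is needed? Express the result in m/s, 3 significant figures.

v_e ≈ 5110 m/s

ln(m₀/m_f) = ln(119900/60600) = ln(1.979) = 0.6824.
Rocket equation: v_e = Δv / ln(m₀/m_f) = 3490 / 0.6824 = 5114.6 m/s.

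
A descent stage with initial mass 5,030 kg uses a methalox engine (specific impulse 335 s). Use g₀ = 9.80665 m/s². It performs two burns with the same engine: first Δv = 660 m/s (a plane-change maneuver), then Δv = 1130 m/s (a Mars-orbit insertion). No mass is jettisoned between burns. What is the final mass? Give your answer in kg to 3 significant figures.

final mass ≈ 2920 kg

v_e = Isp · g₀ = 335 × 9.80665 = 3285.2 m/s.
After the first burn: m = 5030 × exp(−660/3285.2) = 5030 × 0.81799 = 4,114.49 kg.
After the second burn: m = 4,114.49 × exp(−1130/3285.2) = 4,114.49 × 0.70895 = 2,916.97 kg.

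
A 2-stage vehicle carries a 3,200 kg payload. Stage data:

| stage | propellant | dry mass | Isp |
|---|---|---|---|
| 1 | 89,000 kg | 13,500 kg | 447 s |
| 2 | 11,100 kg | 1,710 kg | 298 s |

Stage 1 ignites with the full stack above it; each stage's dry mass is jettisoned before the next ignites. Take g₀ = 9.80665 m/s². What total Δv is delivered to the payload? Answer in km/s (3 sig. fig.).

Δv ≈ 9.55 km/s

Ignition mass of stage 1 = 89,000+13,500 + 11,100+1,710 + 3,200 = 118,510 kg.
Stage 1: m₀ = 118,510 kg, m_f = 118,510 − 89,000 = 29,510 kg; Δv = 447×9.80665×ln(4.016) = 4383.6×1.3903 ≈ 6094 m/s.
Stage 2: m₀ = 16,010 kg, m_f = 16,010 − 11,100 = 4,910 kg; Δv = 298×9.80665×ln(3.261) = 2922.4×1.1819 ≈ 3454 m/s.
Total Δv = 6094 + 3454 = 9548 m/s.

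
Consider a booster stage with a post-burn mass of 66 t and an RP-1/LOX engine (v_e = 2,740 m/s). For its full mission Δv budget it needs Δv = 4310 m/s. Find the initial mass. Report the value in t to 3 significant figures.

From the ideal rocket equation, m₀/m_f = exp(Δv / v_e) = exp(4310 / 2740.0) = exp(1.5730) = 4.8211.
m₀ = m_f × 4.8211 = 66 × 4.8211 = 318.193 t.

initial mass ≈ 318 t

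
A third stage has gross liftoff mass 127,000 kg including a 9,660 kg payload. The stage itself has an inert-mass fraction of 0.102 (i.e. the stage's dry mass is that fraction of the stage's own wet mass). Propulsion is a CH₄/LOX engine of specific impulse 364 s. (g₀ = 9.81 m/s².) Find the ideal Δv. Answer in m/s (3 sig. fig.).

Stage wet mass = m₀ − payload = 127,000 − 9,660 = 117,340 kg.
Stage dry mass = ε × stage wet mass = 0.102 × 117,340 = 11,968.7 kg.
Burnout mass m_f = stage dry + payload = 11,968.7 + 9,660 = 21,628.7 kg.
v_e = Isp · g₀ = 364 × 9.81 = 3570.8 m/s.
Using Δv = v_e ln(m₀/m_f): Δv = v_e · ln(127,000/21,628.7) = 3570.8 × ln(5.872) = 3570.8 × 1.7702 ≈ 6321 m/s.

Δv ≈ 6320 m/s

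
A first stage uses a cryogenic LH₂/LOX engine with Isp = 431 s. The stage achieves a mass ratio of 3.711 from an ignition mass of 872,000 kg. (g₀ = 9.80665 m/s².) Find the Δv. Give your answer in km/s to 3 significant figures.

Δv ≈ 5.54 km/s

v_e = Isp · g₀ = 431 × 9.80665 = 4226.7 m/s.
Δv = v_e · ln(3.711) = 4226.7 × 1.3113 ≈ 5542.4 m/s.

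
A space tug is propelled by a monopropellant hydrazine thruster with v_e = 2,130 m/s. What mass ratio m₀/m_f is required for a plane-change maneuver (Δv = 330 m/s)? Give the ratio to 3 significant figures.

mass ratio ≈ 1.17

Using Δv = v_e ln(m₀/m_f): m₀/m_f = exp(Δv / v_e) = exp(330 / 2130.0) = exp(0.1549) = 1.1676.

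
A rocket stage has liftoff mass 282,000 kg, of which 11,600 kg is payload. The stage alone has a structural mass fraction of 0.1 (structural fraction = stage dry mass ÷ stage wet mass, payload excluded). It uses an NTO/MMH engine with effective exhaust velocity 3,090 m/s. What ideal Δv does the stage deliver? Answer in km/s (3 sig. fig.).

Δv ≈ 6.14 km/s

Stage wet mass = m₀ − payload = 282,000 − 11,600 = 270,400 kg.
Stage dry mass = ε × stage wet mass = 0.1 × 270,400 = 27,040 kg.
Burnout mass m_f = stage dry + payload = 27,040 + 11,600 = 38,640 kg.
Δv = v_e · ln(282,000/38,640) = 3090.0 × ln(7.298) = 3090.0 × 1.9876 ≈ 6142 m/s.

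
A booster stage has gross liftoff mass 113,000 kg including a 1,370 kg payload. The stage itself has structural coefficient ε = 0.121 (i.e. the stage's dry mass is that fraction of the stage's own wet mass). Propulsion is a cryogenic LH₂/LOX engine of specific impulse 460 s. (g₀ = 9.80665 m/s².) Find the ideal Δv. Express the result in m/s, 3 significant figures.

Stage wet mass = m₀ − payload = 113,000 − 1,370 = 111,630 kg.
Stage dry mass = ε × stage wet mass = 0.121 × 111,630 = 13,507.2 kg.
Burnout mass m_f = stage dry + payload = 13,507.2 + 1,370 = 14,877.2 kg.
v_e = Isp · g₀ = 460 × 9.80665 = 4511.1 m/s.
Δv = v_e · ln(113,000/14,877.2) = 4511.1 × ln(7.596) = 4511.1 × 2.0276 ≈ 9146 m/s.

Δv ≈ 9150 m/s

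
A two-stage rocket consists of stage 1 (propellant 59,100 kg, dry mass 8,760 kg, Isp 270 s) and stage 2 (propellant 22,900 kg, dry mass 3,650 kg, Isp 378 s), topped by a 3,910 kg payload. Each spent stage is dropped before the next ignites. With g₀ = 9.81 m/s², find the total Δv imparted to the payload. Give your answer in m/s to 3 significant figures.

Ignition mass of stage 1 = 59,100+8,760 + 22,900+3,650 + 3,910 = 98,320 kg.
Stage 1: m₀ = 98,320 kg, m_f = 98,320 − 59,100 = 39,220 kg; Δv = 270×9.81×ln(2.507) = 2648.7×0.9190 ≈ 2434 m/s.
Stage 2: m₀ = 30,460 kg, m_f = 30,460 − 22,900 = 7,560 kg; Δv = 378×9.81×ln(4.029) = 3708.2×1.3935 ≈ 5168 m/s.
Total Δv = 2434 + 5168 = 7602 m/s.

Δv ≈ 7600 m/s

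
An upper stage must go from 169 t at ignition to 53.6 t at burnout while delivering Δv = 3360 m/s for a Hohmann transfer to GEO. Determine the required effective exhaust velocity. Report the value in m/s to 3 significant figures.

v_e ≈ 2930 m/s

ln(m₀/m_f) = ln(169000/53600) = ln(3.153) = 1.1483.
Rocket equation: v_e = Δv / ln(m₀/m_f) = 3360 / 1.1483 = 2925.9 m/s.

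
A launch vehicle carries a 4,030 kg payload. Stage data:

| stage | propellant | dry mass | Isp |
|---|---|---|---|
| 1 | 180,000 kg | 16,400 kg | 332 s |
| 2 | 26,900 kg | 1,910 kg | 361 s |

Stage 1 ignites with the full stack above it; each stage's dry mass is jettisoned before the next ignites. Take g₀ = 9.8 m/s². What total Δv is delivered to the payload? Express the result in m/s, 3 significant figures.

Ignition mass of stage 1 = 180,000+16,400 + 26,900+1,910 + 4,030 = 229,240 kg.
Stage 1: m₀ = 229,240 kg, m_f = 229,240 − 180,000 = 49,240 kg; Δv = 332×9.8×ln(4.656) = 3253.6×1.5381 ≈ 5004 m/s.
Stage 2: m₀ = 32,840 kg, m_f = 32,840 − 26,900 = 5,940 kg; Δv = 361×9.8×ln(5.529) = 3537.8×1.7099 ≈ 6049 m/s.
Total Δv = 5004 + 6049 = 11053 m/s.

Δv ≈ 11100 m/s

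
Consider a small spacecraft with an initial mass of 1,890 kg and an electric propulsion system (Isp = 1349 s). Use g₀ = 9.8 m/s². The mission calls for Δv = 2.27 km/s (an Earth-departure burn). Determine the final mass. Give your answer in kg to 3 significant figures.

final mass ≈ 1590 kg

v_e = Isp · g₀ = 1349 × 9.8 = 13220.2 m/s.
m₀/m_f = exp(Δv / v_e) = exp(2270 / 13220.2) = exp(0.1717) = 1.1873.
m_f = m₀ / 1.1873 = 1,890 / 1.1873 = 1,591.85 kg.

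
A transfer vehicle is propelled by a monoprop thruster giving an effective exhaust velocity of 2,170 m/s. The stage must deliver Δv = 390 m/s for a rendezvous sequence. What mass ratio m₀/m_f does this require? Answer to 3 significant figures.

m₀/m_f = exp(Δv / v_e) = exp(390 / 2170.0) = exp(0.1797) = 1.1969.

mass ratio ≈ 1.20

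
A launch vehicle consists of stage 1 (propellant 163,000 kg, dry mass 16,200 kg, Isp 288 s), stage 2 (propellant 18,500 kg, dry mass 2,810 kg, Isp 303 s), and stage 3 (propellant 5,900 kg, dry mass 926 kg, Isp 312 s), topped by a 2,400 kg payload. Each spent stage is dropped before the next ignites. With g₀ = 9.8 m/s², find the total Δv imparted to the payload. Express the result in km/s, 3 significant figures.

Ignition mass of stage 1 = 163,000+16,200 + 18,500+2,810 + 5,900+926 + 2,400 = 209,736 kg.
Stage 1: m₀ = 209,736 kg, m_f = 209,736 − 163,000 = 46,736 kg; Δv = 288×9.8×ln(4.488) = 2822.4×1.5013 ≈ 4237 m/s.
Stage 2: m₀ = 30,536 kg, m_f = 30,536 − 18,500 = 12,036 kg; Δv = 303×9.8×ln(2.537) = 2969.4×0.9310 ≈ 2765 m/s.
Stage 3: m₀ = 9,226 kg, m_f = 9,226 − 5,900 = 3,326 kg; Δv = 312×9.8×ln(2.774) = 3057.6×1.0203 ≈ 3120 m/s.
Total Δv = 4237 + 2765 + 3120 = 10122 m/s.

Δv ≈ 10.1 km/s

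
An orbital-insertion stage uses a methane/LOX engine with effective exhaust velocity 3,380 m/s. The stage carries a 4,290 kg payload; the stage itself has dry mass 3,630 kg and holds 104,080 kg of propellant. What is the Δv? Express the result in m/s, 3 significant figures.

m₀ = payload + dry + propellant = 4,290 + 3,630 + 104,080 = 112,000 kg.
m_f = payload + dry = 4,290 + 3,630 = 7,920 kg.
Δv = v_e · ln(m₀/m_f) = 3380.0 × ln(14.14) = 3380.0 × 2.6491 ≈ 8954.0 m/s.

Δv ≈ 8950 m/s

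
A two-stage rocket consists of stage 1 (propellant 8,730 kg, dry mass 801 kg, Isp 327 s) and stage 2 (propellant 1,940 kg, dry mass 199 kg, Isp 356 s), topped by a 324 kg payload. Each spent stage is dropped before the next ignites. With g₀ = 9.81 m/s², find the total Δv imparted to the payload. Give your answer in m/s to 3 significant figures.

Ignition mass of stage 1 = 8,730+801 + 1,940+199 + 324 = 11,994 kg.
Stage 1: m₀ = 11,994 kg, m_f = 11,994 − 8,730 = 3,264 kg; Δv = 327×9.81×ln(3.675) = 3207.9×1.3015 ≈ 4175 m/s.
Stage 2: m₀ = 2,463 kg, m_f = 2,463 − 1,940 = 523 kg; Δv = 356×9.81×ln(4.709) = 3492.4×1.5496 ≈ 5412 m/s.
Total Δv = 4175 + 5412 = 9587 m/s.

Δv ≈ 9590 m/s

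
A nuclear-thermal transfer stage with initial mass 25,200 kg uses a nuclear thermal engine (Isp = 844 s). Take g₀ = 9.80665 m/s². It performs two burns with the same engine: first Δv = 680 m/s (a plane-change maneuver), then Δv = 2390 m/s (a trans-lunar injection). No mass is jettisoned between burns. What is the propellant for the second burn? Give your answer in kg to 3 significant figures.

v_e = Isp · g₀ = 844 × 9.80665 = 8276.8 m/s.
After the first burn: m = 25200 × exp(−680/8276.8) = 25200 × 0.92113 = 23,212.5 kg.
After the second burn: m = 23,212.5 × exp(−2390/8276.8) = 23,212.5 × 0.74919 = 17,390.6 kg.
Second-burn propellant = 23,212.5 − 17,390.6 = 5,821.9 kg.

propellant for the second burn ≈ 5820 kg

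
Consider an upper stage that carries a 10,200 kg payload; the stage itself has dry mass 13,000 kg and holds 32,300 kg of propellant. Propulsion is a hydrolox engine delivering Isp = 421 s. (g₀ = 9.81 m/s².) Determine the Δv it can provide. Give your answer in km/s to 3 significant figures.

v_e = Isp · g₀ = 421 × 9.81 = 4130.0 m/s.
m₀ = payload + dry + propellant = 10,200 + 13,000 + 32,300 = 55,500 kg.
m_f = payload + dry = 10,200 + 13,000 = 23,200 kg.
Rocket equation: Δv = v_e · ln(m₀/m_f) = 4130.0 × ln(2.392) = 4130.0 × 0.8722 ≈ 3602.3 m/s.

Δv ≈ 3.60 km/s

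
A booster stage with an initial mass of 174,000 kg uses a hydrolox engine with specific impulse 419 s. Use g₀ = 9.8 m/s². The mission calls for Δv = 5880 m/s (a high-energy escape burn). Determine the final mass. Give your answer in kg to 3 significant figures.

final mass ≈ 41600 kg

v_e = Isp · g₀ = 419 × 9.8 = 4106.2 m/s.
From the ideal rocket equation, m₀/m_f = exp(Δv / v_e) = exp(5880 / 4106.2) = exp(1.4320) = 4.1870.
m_f = m₀ / 4.1870 = 174,000 / 4.1870 = 41,557.2 kg.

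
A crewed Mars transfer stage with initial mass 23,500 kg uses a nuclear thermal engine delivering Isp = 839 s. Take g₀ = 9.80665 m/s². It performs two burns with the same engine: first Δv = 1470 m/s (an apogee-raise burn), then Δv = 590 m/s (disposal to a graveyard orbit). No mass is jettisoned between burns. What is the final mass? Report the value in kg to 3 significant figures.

v_e = Isp · g₀ = 839 × 9.80665 = 8227.8 m/s.
After the first burn: m = 23500 × exp(−1470/8227.8) = 23500 × 0.83639 = 19,655.2 kg.
After the second burn: m = 19,655.2 × exp(−590/8227.8) = 19,655.2 × 0.93080 = 18,295.1 kg.

final mass ≈ 18300 kg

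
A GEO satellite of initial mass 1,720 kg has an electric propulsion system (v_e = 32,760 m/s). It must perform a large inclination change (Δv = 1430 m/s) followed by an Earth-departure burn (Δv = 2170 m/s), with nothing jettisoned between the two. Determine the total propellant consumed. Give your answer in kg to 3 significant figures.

total propellant consumed ≈ 179 kg

After the first burn: m = 1720 × exp(−1430/32760.0) = 1720 × 0.95729 = 1,646.54 kg.
After the second burn: m = 1,646.54 × exp(−2170/32760.0) = 1,646.54 × 0.93591 = 1,541.01 kg.
Total propellant = m₀ − m_final = 1720 − 1,541.01 = 178.99 kg.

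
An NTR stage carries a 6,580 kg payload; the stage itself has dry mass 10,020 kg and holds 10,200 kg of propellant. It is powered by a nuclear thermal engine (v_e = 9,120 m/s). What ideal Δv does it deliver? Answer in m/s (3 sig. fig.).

Δv ≈ 4370 m/s

m₀ = payload + dry + propellant = 6,580 + 10,020 + 10,200 = 26,800 kg.
m_f = payload + dry = 6,580 + 10,020 = 16,600 kg.
From the ideal rocket equation, Δv = v_e · ln(m₀/m_f) = 9120.0 × ln(1.614) = 9120.0 × 0.4790 ≈ 4368.5 m/s.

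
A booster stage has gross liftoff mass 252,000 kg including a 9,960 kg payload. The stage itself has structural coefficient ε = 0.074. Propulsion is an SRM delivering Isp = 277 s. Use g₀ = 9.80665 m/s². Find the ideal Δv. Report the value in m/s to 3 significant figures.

Stage wet mass = m₀ − payload = 252,000 − 9,960 = 242,040 kg.
Stage dry mass = ε × stage wet mass = 0.074 × 242,040 = 17,911 kg.
Burnout mass m_f = stage dry + payload = 17,911 + 9,960 = 27,871 kg.
v_e = Isp · g₀ = 277 × 9.80665 = 2716.4 m/s.
Using Δv = v_e ln(m₀/m_f): Δv = v_e · ln(252,000/27,871) = 2716.4 × ln(9.042) = 2716.4 × 2.2018 ≈ 5981 m/s.

Δv ≈ 5980 m/s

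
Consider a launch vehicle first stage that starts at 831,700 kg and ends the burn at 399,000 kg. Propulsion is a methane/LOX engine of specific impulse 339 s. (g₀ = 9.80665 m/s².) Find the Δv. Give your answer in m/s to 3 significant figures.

v_e = Isp · g₀ = 339 × 9.80665 = 3324.5 m/s.
Using Δv = v_e ln(m₀/m_f): Δv = v_e · ln(m₀/m_f) = 3324.5 × ln(2.084) = 3324.5 × 0.7345 ≈ 2441.8 m/s.

Δv ≈ 2440 m/s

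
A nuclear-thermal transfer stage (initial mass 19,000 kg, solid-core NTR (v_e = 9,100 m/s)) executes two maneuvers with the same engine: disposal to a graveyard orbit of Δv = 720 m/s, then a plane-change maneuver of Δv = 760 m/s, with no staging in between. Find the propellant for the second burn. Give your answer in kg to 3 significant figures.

propellant for the second burn ≈ 1410 kg

After the first burn: m = 19000 × exp(−720/9100.0) = 19000 × 0.92393 = 17,554.7 kg.
After the second burn: m = 17,554.7 × exp(−760/9100.0) = 17,554.7 × 0.91988 = 16,148.2 kg.
Second-burn propellant = 17,554.7 − 16,148.2 = 1,406.5 kg.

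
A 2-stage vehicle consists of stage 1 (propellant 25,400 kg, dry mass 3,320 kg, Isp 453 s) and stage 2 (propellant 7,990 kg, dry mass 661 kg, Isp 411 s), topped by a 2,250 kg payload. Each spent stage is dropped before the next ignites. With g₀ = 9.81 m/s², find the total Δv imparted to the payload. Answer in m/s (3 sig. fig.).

Ignition mass of stage 1 = 25,400+3,320 + 7,990+661 + 2,250 = 39,621 kg.
Stage 1: m₀ = 39,621 kg, m_f = 39,621 − 25,400 = 14,221 kg; Δv = 453×9.81×ln(2.786) = 4443.9×1.0246 ≈ 4553 m/s.
Stage 2: m₀ = 10,901 kg, m_f = 10,901 − 7,990 = 2,911 kg; Δv = 411×9.81×ln(3.745) = 4031.9×1.3204 ≈ 5324 m/s.
Total Δv = 4553 + 5324 = 9877 m/s.

Δv ≈ 9880 m/s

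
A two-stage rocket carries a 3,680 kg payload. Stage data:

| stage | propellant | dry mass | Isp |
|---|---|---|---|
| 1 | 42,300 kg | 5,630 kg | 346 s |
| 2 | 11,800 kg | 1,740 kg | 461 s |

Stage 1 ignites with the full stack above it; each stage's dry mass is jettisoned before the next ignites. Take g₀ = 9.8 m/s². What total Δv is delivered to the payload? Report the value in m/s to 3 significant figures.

Δv ≈ 8780 m/s

Ignition mass of stage 1 = 42,300+5,630 + 11,800+1,740 + 3,680 = 65,150 kg.
Stage 1: m₀ = 65,150 kg, m_f = 65,150 − 42,300 = 22,850 kg; Δv = 346×9.8×ln(2.851) = 3390.8×1.0477 ≈ 3553 m/s.
Stage 2: m₀ = 17,220 kg, m_f = 17,220 − 11,800 = 5,420 kg; Δv = 461×9.8×ln(3.177) = 4517.8×1.1560 ≈ 5222 m/s.
Total Δv = 3553 + 5222 = 8775 m/s.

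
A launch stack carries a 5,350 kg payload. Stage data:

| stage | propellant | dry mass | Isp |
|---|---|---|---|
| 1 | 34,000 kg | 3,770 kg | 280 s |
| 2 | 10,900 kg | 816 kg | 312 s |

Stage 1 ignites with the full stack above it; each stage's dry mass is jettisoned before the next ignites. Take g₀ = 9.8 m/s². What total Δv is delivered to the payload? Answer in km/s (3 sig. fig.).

Ignition mass of stage 1 = 34,000+3,770 + 10,900+816 + 5,350 = 54,836 kg.
Stage 1: m₀ = 54,836 kg, m_f = 54,836 − 34,000 = 20,836 kg; Δv = 280×9.8×ln(2.632) = 2744.0×0.9677 ≈ 2655 m/s.
Stage 2: m₀ = 17,066 kg, m_f = 17,066 − 10,900 = 6,166 kg; Δv = 312×9.8×ln(2.768) = 3057.6×1.0180 ≈ 3113 m/s.
Total Δv = 2655 + 3113 = 5768 m/s.

Δv ≈ 5.77 km/s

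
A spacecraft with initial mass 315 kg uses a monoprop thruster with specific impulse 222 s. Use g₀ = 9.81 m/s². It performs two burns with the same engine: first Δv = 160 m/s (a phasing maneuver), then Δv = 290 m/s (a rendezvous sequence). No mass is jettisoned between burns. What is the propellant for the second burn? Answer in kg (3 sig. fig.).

v_e = Isp · g₀ = 222 × 9.81 = 2177.8 m/s.
After the first burn: m = 315 × exp(−160/2177.8) = 315 × 0.92917 = 292.689 kg.
After the second burn: m = 292.689 × exp(−290/2177.8) = 292.689 × 0.87532 = 256.197 kg.
Second-burn propellant = 292.689 − 256.197 = 36.492 kg.

propellant for the second burn ≈ 36.5 kg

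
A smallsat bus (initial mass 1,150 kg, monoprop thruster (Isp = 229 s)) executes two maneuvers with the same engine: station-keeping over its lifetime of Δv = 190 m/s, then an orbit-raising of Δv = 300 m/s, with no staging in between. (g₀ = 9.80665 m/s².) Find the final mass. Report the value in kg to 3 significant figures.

v_e = Isp · g₀ = 229 × 9.80665 = 2245.7 m/s.
After the first burn: m = 1150 × exp(−190/2245.7) = 1150 × 0.91887 = 1,056.7 kg.
After the second burn: m = 1,056.7 × exp(−300/2245.7) = 1,056.7 × 0.87495 = 924.56 kg.

final mass ≈ 925 kg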